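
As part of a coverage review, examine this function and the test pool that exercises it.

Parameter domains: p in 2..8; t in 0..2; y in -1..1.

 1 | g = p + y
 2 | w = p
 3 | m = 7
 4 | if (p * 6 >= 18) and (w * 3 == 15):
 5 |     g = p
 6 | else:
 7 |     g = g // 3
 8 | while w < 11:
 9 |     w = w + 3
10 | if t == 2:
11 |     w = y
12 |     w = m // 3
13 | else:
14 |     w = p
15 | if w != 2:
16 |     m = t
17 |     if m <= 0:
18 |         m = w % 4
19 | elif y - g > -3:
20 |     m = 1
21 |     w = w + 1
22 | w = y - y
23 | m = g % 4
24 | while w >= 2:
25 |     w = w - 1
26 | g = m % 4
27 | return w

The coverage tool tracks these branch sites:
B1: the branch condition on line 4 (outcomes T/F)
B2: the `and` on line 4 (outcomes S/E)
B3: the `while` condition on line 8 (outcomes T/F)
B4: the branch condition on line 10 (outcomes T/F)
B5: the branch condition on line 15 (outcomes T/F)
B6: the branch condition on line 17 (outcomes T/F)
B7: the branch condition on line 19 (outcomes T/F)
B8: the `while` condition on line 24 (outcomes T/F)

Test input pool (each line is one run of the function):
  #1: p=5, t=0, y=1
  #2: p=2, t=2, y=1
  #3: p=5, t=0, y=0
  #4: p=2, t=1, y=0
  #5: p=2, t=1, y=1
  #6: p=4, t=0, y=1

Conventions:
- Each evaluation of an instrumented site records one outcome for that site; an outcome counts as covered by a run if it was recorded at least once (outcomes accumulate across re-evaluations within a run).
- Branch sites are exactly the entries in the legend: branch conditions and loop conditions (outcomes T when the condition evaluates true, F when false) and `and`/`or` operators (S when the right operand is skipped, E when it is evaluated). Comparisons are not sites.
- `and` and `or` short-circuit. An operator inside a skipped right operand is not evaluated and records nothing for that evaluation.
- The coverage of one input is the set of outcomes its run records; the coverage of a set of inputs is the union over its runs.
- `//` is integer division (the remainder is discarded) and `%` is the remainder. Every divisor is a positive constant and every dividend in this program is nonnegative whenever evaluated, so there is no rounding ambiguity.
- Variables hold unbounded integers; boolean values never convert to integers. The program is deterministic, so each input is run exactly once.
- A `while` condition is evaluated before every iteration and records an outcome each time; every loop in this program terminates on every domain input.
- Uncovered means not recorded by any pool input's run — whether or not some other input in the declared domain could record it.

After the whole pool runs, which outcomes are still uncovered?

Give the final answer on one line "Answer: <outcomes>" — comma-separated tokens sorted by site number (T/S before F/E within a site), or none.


input #1, p=5, t=0, y=1: events B2->E, B1->T, B3->T, B3->T, B3->F, B4->F, B5->T, B6->T, B8->F; outcomes B1=T, B2=E, B3=T, B3=F, B4=F, B5=T, B6=T, B8=F
input #2, p=2, t=2, y=1: events B2->S, B1->F, B3->T, B3->T, B3->T, B3->F, B4->T, B5->F, B7->T, B8->F; outcomes B1=F, B2=S, B3=T, B3=F, B4=T, B5=F, B7=T, B8=F
input #3, p=5, t=0, y=0: events B2->E, B1->T, B3->T, B3->T, B3->F, B4->F, B5->T, B6->T, B8->F; outcomes B1=T, B2=E, B3=T, B3=F, B4=F, B5=T, B6=T, B8=F
input #4, p=2, t=1, y=0: events B2->S, B1->F, B3->T, B3->T, B3->T, B3->F, B4->F, B5->F, B7->T, B8->F; outcomes B1=F, B2=S, B3=T, B3=F, B4=F, B5=F, B7=T, B8=F
input #5, p=2, t=1, y=1: events B2->S, B1->F, B3->T, B3->T, B3->T, B3->F, B4->F, B5->F, B7->T, B8->F; outcomes B1=F, B2=S, B3=T, B3=F, B4=F, B5=F, B7=T, B8=F
input #6, p=4, t=0, y=1: events B2->E, B1->F, B3->T, B3->T, B3->T, B3->F, B4->F, B5->T, B6->T, B8->F; outcomes B1=F, B2=E, B3=T, B3=F, B4=F, B5=T, B6=T, B8=F
union over the pool: B1=T, B1=F, B2=S, B2=E, B3=T, B3=F, B4=T, B4=F, B5=T, B5=F, B6=T, B7=T, B8=F
uncovered (3 of 16): B6=F, B7=F, B8=T
Answer: B6=F, B7=F, B8=T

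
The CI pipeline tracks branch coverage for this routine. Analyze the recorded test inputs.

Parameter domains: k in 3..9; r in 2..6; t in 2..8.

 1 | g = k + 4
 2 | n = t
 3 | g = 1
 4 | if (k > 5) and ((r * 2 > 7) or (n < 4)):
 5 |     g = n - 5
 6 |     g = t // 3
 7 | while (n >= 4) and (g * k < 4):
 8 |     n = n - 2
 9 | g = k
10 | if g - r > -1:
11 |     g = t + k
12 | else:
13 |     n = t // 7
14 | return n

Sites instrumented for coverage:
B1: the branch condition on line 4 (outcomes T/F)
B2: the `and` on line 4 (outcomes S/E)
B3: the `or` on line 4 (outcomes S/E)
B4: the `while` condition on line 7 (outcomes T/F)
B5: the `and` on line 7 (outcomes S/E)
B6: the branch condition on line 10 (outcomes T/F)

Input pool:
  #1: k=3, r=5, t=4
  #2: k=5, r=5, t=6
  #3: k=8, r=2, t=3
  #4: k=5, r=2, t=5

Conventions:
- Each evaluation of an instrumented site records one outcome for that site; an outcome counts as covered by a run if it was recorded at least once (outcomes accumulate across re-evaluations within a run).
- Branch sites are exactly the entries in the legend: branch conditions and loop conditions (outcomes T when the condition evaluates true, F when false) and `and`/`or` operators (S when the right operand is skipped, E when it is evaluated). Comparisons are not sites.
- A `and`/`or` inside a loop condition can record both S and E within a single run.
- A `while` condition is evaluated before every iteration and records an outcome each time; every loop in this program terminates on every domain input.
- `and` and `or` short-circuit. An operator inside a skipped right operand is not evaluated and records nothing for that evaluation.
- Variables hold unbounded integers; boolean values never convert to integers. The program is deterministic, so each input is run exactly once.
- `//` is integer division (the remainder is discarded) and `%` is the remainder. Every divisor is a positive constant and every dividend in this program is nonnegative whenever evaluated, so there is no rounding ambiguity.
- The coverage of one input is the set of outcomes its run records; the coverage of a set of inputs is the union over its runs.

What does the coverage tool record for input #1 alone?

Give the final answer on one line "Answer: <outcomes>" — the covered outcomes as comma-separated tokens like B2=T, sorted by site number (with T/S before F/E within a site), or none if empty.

Simulating input #1 (k=3, r=5, t=4) step by step:
  B2->S, B1->F, B5->E, B4->T, B5->S, B4->F, B6->F
as a set, this run covers: B1=F, B2=S, B4=T, B4=F, B5=S, B5=E, B6=F

Answer: B1=F, B2=S, B4=T, B4=F, B5=S, B5=E, B6=F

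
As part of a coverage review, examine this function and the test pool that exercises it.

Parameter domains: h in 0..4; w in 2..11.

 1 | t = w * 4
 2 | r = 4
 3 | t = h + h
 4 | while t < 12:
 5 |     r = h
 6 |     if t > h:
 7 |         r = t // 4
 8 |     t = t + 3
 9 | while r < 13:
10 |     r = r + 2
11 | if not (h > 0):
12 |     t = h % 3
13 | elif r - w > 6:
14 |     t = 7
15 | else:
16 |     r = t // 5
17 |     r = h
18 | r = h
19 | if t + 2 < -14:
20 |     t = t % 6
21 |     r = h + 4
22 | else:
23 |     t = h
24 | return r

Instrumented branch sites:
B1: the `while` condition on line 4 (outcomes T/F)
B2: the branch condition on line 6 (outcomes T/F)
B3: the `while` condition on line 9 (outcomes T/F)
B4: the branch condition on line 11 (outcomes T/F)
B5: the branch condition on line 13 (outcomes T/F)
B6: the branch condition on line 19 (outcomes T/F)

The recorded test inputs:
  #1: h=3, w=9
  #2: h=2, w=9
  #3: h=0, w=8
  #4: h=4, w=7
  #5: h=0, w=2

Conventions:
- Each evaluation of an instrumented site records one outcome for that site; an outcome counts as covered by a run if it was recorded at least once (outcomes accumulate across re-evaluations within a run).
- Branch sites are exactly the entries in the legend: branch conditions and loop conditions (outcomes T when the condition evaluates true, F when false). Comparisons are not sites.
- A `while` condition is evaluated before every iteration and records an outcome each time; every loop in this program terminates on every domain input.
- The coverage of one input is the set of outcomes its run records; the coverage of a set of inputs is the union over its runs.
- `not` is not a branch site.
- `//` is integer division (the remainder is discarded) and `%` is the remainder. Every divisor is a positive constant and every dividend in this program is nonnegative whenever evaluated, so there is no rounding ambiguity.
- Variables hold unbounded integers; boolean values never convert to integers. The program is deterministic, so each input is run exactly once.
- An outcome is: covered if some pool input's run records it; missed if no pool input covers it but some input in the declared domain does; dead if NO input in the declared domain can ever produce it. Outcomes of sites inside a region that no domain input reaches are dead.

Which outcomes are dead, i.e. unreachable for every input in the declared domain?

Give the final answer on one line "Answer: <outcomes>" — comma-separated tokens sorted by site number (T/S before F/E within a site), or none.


running all 50 domain inputs and tallying outcomes:
  B6=T: unreachable across the whole domain -> dead
  reachable outcomes have witnesses, e.g. B1=T (e.g. h=0, w=2), B1=F (e.g. h=0, w=2), B2=T (e.g. h=0, w=2), B2=F (e.g. h=0, w=2)
Answer: B6=T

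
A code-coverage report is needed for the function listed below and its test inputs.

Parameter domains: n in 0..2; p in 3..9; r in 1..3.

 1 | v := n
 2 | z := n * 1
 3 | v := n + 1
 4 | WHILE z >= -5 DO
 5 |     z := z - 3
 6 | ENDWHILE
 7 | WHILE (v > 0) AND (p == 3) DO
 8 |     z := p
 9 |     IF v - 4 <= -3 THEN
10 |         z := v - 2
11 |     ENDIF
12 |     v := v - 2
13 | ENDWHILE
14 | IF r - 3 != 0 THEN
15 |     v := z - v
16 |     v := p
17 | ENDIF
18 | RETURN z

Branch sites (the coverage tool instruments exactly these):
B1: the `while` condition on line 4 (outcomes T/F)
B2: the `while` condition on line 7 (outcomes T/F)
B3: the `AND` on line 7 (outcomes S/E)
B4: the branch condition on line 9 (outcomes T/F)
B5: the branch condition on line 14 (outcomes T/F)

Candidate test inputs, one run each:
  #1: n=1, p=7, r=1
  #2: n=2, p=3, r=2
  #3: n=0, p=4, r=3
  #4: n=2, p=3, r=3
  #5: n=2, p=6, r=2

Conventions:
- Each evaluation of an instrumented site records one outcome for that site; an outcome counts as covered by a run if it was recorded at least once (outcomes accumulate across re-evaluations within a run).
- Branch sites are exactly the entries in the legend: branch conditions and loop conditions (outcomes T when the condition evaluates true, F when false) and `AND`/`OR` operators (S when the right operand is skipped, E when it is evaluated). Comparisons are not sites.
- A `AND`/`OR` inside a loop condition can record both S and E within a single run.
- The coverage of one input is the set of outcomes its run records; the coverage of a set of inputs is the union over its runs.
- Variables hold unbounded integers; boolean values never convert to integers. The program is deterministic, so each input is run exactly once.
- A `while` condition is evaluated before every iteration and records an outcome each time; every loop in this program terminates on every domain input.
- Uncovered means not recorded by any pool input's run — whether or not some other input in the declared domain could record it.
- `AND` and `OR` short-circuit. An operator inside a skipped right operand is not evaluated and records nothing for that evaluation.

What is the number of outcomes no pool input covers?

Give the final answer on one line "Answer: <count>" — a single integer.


test 1 (n=1, p=7, r=1) fires B1->T, B1->T, B1->T, B1->F, B3->E, B2->F, B5->T; hits B1=T, B1=F, B2=F, B3=E, B5=T
test 2 (n=2, p=3, r=2) fires B1->T, B1->T, B1->T, B1->F, B3->E, B2->T, B4->F, B3->E, B2->T, B4->T, B3->S, B2->F, B5->T; hits B1=T, B1=F, B2=T, B2=F, B3=S, B3=E, B4=T, B4=F, B5=T
test 3 (n=0, p=4, r=3) fires B1->T, B1->T, B1->F, B3->E, B2->F, B5->F; hits B1=T, B1=F, B2=F, B3=E, B5=F
test 4 (n=2, p=3, r=3) fires B1->T, B1->T, B1->T, B1->F, B3->E, B2->T, B4->F, B3->E, B2->T, B4->T, B3->S, B2->F, B5->F; hits B1=T, B1=F, B2=T, B2=F, B3=S, B3=E, B4=T, B4=F, B5=F
test 5 (n=2, p=6, r=2) fires B1->T, B1->T, B1->T, B1->F, B3->E, B2->F, B5->T; hits B1=T, B1=F, B2=F, B3=E, B5=T
union over the pool: B1=T, B1=F, B2=T, B2=F, B3=S, B3=E, B4=T, B4=F, B5=T, B5=F
uncovered (0 of 10): none
Answer: 0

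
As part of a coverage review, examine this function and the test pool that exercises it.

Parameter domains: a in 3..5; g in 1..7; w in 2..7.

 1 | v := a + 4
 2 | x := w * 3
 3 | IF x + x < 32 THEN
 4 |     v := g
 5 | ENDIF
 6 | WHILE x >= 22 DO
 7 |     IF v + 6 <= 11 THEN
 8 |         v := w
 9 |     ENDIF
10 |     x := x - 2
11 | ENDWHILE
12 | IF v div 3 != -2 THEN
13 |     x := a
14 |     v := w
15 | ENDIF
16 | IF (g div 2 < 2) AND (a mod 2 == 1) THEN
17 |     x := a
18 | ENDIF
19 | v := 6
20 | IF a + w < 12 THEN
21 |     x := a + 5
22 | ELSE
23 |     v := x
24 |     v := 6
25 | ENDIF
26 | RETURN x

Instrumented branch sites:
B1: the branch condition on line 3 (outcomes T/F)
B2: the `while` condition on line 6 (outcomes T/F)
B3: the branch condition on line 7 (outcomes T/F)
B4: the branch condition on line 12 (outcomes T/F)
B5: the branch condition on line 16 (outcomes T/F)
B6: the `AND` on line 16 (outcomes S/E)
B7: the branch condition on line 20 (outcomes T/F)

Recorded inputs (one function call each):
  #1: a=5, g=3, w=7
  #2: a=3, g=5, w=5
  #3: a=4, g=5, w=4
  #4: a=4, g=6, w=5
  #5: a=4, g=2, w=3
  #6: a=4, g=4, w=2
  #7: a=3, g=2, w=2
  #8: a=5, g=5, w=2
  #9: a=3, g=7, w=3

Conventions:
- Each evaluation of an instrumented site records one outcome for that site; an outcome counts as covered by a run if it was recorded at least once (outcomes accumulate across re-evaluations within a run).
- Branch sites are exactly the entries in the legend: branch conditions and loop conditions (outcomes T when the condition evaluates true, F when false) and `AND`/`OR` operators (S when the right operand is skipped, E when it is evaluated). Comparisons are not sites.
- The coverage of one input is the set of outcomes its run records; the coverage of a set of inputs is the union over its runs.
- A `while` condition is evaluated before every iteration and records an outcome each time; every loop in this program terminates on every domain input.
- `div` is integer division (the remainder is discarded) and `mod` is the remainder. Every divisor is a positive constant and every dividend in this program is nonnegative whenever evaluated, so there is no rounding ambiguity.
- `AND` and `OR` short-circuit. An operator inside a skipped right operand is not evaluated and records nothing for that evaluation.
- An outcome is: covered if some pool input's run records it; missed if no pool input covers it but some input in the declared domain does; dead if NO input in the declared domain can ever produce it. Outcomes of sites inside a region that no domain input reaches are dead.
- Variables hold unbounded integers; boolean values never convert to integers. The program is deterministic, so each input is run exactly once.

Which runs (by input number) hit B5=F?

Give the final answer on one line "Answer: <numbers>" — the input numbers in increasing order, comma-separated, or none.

input #1 (a=5, g=3, w=7): misses B5=F
input #2 (a=3, g=5, w=5): covers B5=F
input #3 (a=4, g=5, w=4): covers B5=F
input #4 (a=4, g=6, w=5): covers B5=F
input #5 (a=4, g=2, w=3): covers B5=F
input #6 (a=4, g=4, w=2): covers B5=F
input #7 (a=3, g=2, w=2): misses B5=F
input #8 (a=5, g=5, w=2): covers B5=F
input #9 (a=3, g=7, w=3): covers B5=F

Answer: 2, 3, 4, 5, 6, 8, 9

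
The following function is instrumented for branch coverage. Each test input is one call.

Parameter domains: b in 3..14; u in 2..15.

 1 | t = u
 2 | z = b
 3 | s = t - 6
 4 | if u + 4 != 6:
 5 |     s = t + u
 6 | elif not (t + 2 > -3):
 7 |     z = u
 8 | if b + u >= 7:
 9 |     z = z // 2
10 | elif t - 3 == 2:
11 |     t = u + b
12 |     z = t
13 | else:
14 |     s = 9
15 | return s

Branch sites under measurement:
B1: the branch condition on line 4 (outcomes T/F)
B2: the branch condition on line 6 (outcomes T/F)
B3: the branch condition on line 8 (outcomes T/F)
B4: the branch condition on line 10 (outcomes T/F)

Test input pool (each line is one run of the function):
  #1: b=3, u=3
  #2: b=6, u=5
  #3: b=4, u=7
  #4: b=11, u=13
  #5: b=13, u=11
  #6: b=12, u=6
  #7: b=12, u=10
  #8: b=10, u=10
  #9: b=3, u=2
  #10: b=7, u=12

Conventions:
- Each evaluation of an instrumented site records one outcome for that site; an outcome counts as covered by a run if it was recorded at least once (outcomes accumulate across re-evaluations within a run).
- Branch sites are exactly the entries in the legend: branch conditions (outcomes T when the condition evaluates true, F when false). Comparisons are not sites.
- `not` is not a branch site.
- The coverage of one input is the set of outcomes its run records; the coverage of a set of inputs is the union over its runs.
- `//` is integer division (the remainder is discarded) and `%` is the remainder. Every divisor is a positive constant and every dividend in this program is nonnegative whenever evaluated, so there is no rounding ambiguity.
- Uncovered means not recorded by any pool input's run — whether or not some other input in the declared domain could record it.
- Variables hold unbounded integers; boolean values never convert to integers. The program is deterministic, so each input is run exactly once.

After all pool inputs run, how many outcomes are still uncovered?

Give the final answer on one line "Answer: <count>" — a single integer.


#1 (b=3, u=3) -> covered: B1=T, B3=F, B4=F
#2 (b=6, u=5) -> covered: B1=T, B3=T
#3 (b=4, u=7) -> covered: B1=T, B3=T
#4 (b=11, u=13) -> covered: B1=T, B3=T
#5 (b=13, u=11) -> covered: B1=T, B3=T
#6 (b=12, u=6) -> covered: B1=T, B3=T
#7 (b=12, u=10) -> covered: B1=T, B3=T
#8 (b=10, u=10) -> covered: B1=T, B3=T
#9 (b=3, u=2) -> covered: B1=F, B2=F, B3=F, B4=F
#10 (b=7, u=12) -> covered: B1=T, B3=T
union over the pool: B1=T, B1=F, B2=F, B3=T, B3=F, B4=F
uncovered (2 of 8): B2=T, B4=T
Answer: 2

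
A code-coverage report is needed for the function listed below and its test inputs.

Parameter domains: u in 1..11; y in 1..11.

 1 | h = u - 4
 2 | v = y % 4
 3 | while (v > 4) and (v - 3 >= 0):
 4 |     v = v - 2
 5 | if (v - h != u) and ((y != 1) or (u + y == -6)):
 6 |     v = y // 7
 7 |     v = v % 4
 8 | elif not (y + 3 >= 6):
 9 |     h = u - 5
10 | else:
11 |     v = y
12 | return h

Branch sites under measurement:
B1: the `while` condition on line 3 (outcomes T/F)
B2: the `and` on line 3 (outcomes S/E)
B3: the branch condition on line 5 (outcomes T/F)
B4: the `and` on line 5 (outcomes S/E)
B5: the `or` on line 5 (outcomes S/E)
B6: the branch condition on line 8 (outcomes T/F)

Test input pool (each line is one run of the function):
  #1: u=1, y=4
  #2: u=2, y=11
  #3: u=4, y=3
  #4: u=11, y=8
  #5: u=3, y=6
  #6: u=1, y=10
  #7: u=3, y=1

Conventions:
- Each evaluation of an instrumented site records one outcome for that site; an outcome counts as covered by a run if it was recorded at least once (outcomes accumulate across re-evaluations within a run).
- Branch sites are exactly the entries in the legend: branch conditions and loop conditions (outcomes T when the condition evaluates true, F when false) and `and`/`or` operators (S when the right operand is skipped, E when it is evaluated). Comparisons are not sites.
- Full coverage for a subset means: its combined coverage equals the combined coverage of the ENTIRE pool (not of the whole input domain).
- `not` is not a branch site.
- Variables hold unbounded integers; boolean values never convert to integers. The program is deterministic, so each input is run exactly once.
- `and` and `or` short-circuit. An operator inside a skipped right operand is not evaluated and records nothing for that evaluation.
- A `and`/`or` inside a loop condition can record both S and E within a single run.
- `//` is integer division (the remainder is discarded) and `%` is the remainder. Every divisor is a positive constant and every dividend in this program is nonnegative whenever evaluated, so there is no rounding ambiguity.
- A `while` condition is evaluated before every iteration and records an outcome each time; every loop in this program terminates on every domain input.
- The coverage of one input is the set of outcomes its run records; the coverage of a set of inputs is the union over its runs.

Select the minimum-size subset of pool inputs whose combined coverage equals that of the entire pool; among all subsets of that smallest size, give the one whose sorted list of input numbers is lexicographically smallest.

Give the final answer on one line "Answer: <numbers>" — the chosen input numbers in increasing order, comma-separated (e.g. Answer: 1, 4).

test 1 (u=1, y=4) fires B2->S, B1->F, B4->E, B5->S, B3->T; hits B1=F, B2=S, B3=T, B4=E, B5=S
test 2 (u=2, y=11) fires B2->S, B1->F, B4->E, B5->S, B3->T; hits B1=F, B2=S, B3=T, B4=E, B5=S
test 3 (u=4, y=3) fires B2->S, B1->F, B4->E, B5->S, B3->T; hits B1=F, B2=S, B3=T, B4=E, B5=S
test 4 (u=11, y=8) fires B2->S, B1->F, B4->E, B5->S, B3->T; hits B1=F, B2=S, B3=T, B4=E, B5=S
test 5 (u=3, y=6) fires B2->S, B1->F, B4->S, B3->F, B6->F; hits B1=F, B2=S, B3=F, B4=S, B6=F
test 6 (u=1, y=10) fires B2->S, B1->F, B4->E, B5->S, B3->T; hits B1=F, B2=S, B3=T, B4=E, B5=S
test 7 (u=3, y=1) fires B2->S, B1->F, B4->E, B5->E, B3->F, B6->T; hits B1=F, B2=S, B3=F, B4=E, B5=E, B6=T
union over all inputs: B1=F, B2=S, B3=T, B3=F, B4=S, B4=E, B5=S, B5=E, B6=T, B6=F (10 outcomes)
checked all size-1 subsets: none covers 10 outcomes (max 6/10)
checked all size-2 subsets: none covers 10 outcomes (max 8/10)
size 3: inputs {1, 5, 7} cover all 10 outcomes, and no lexicographically smaller subset of this size does

Answer: 1, 5, 7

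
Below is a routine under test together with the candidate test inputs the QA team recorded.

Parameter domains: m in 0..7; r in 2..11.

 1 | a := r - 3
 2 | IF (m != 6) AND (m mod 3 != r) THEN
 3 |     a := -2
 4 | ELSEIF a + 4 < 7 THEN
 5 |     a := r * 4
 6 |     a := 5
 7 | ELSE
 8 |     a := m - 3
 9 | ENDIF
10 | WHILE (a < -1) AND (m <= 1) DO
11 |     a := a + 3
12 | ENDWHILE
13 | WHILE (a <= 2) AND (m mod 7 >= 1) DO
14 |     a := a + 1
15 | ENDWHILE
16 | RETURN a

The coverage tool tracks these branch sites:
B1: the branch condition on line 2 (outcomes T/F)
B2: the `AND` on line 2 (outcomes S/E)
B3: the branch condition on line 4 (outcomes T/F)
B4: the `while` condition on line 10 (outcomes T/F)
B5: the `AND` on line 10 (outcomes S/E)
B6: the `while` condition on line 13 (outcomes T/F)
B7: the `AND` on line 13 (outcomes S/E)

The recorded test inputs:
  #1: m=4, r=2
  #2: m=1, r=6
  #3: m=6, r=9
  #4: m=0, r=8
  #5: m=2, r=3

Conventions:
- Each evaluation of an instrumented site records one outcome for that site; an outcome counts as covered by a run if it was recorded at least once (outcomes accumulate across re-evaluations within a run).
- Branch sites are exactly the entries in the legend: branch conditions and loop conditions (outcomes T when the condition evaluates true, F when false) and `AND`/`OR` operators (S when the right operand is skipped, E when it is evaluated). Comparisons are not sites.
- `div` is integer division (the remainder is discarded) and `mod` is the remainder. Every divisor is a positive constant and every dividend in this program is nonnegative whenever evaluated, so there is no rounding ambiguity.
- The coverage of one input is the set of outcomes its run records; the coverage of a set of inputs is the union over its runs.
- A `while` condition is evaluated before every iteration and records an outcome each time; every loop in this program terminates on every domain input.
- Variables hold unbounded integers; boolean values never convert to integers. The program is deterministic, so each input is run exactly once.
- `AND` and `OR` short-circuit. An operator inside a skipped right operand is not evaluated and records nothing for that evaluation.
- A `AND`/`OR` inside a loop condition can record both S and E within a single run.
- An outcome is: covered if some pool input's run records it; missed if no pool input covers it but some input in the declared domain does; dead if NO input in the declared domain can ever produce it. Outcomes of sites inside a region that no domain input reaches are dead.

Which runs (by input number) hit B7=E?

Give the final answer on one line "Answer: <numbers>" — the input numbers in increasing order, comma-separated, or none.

input #1 (m=4, r=2): records B7=E
input #2 (m=1, r=6): records B7=E
input #3 (m=6, r=9): does not record B7=E
input #4 (m=0, r=8): records B7=E
input #5 (m=2, r=3): records B7=E

Answer: 1, 2, 4, 5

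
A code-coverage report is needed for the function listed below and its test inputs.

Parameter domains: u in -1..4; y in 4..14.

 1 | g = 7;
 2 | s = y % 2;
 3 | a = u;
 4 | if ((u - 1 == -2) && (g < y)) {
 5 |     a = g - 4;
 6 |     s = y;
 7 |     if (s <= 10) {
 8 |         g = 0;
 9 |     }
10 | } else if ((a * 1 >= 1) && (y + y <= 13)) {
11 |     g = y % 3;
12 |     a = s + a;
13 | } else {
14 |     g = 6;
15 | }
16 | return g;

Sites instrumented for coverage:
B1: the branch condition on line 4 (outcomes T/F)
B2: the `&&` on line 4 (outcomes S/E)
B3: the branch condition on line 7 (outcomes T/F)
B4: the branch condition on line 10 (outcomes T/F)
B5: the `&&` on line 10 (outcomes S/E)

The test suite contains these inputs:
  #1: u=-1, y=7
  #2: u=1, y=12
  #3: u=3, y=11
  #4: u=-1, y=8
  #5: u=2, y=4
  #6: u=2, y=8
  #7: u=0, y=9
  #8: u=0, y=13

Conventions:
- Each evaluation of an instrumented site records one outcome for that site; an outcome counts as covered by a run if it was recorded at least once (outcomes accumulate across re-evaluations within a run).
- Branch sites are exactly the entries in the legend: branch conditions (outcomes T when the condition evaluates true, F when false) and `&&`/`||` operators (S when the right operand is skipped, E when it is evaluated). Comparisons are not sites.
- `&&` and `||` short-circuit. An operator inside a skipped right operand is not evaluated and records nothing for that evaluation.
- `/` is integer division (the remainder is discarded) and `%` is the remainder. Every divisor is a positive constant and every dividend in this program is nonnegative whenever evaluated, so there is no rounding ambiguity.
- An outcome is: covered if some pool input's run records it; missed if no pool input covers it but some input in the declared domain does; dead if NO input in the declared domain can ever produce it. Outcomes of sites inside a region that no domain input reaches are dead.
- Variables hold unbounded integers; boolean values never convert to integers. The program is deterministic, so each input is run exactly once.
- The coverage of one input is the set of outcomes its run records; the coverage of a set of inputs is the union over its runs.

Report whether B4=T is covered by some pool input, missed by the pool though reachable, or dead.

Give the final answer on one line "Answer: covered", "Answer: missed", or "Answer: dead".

B4=T is recorded by pool input(s) 5 -> covered

Answer: covered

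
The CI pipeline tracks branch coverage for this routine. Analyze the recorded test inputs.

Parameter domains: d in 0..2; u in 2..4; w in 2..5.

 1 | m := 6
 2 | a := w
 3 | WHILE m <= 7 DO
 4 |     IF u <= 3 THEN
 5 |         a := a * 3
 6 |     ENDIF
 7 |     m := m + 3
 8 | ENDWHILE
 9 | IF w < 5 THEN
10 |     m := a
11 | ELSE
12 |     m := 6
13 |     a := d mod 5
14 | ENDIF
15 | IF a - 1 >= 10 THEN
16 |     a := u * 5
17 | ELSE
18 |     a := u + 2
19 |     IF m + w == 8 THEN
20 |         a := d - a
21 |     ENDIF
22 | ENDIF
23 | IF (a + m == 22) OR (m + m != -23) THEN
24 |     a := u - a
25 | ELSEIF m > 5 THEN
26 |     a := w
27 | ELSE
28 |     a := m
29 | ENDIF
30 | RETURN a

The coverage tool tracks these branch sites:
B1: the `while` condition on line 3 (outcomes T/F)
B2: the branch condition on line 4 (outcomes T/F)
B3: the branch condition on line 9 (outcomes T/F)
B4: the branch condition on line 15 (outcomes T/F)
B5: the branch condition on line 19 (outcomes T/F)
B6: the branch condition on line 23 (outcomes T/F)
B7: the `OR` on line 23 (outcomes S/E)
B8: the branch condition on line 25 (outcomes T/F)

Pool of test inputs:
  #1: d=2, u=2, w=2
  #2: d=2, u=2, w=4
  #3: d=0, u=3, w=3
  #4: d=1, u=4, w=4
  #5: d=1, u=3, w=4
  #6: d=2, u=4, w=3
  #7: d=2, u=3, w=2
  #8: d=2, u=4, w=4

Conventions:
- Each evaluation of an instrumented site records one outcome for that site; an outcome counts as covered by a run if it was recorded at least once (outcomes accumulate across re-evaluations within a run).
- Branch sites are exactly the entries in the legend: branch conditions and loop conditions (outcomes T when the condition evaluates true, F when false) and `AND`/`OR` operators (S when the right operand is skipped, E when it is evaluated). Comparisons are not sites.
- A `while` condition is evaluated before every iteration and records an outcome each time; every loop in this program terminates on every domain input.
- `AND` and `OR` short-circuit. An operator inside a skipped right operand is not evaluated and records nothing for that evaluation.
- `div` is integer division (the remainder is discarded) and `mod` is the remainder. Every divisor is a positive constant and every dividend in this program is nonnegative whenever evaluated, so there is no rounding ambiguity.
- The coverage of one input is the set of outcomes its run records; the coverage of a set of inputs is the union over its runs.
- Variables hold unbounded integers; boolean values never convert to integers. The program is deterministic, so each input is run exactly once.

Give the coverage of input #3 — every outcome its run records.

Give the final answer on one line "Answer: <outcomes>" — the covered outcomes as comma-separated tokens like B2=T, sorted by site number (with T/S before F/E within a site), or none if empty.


Tracing the run of input #3 (d=0, u=3, w=3):
  B1->T, B2->T, B1->F, B3->T, B4->F, B5->F, B7->E, B6->T
deduplicating events, the covered set is: B1=T, B1=F, B2=T, B3=T, B4=F, B5=F, B6=T, B7=E
Answer: B1=T, B1=F, B2=T, B3=T, B4=F, B5=F, B6=T, B7=E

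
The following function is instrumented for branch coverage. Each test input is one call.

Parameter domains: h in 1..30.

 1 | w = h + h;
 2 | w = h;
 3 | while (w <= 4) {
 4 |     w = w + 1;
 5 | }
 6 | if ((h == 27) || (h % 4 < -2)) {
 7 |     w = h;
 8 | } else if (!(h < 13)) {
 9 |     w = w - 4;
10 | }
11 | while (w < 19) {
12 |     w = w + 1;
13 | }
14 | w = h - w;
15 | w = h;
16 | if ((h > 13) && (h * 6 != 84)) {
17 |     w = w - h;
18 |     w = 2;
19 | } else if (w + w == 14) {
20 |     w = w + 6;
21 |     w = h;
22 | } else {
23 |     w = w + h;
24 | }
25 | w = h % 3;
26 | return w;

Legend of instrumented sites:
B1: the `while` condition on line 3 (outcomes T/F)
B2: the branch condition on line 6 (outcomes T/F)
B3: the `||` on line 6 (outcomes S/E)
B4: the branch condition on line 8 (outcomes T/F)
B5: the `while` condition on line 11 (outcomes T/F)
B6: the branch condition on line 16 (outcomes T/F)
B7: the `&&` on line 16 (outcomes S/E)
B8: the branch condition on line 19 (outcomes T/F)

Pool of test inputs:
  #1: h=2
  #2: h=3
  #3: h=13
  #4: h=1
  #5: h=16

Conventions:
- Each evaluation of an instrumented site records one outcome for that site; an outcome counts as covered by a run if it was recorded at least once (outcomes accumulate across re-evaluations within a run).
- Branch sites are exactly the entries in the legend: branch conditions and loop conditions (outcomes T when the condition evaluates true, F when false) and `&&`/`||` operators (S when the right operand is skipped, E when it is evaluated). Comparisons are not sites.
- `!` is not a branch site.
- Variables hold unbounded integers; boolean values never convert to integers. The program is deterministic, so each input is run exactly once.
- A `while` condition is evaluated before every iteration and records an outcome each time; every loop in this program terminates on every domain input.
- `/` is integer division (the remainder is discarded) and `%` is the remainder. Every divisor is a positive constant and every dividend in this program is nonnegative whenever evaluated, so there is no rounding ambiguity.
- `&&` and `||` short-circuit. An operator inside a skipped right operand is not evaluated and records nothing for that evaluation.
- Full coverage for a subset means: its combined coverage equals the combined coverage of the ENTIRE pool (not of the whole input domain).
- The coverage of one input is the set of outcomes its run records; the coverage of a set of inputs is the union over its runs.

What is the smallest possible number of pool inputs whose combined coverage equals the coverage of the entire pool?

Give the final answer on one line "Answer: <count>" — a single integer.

run #1 (h=2) runs B1->T, B1->T, B1->T, B1->F, B3->E, B2->F, B4->F, B5->T, B5->T, B5->T, B5->T, B5->T, B5->T, B5->T, ...; records B1=T, B1=F, B2=F, B3=E, B4=F, B5=T, B5=F, B6=F, B7=S, B8=F
run #2 (h=3) runs B1->T, B1->T, B1->F, B3->E, B2->F, B4->F, B5->T, B5->T, B5->T, B5->T, B5->T, B5->T, B5->T, B5->T, ...; records B1=T, B1=F, B2=F, B3=E, B4=F, B5=T, B5=F, B6=F, B7=S, B8=F
run #3 (h=13) runs B1->F, B3->E, B2->F, B4->T, B5->T, B5->T, B5->T, B5->T, B5->T, B5->T, B5->T, B5->T, B5->T, B5->T, ...; records B1=F, B2=F, B3=E, B4=T, B5=T, B5=F, B6=F, B7=S, B8=F
run #4 (h=1) runs B1->T, B1->T, B1->T, B1->T, B1->F, B3->E, B2->F, B4->F, B5->T, B5->T, B5->T, B5->T, B5->T, B5->T, ...; records B1=T, B1=F, B2=F, B3=E, B4=F, B5=T, B5=F, B6=F, B7=S, B8=F
run #5 (h=16) runs B1->F, B3->E, B2->F, B4->T, B5->T, B5->T, B5->T, B5->T, B5->T, B5->T, B5->T, B5->F, B7->E, B6->T; records B1=F, B2=F, B3=E, B4=T, B5=T, B5=F, B6=T, B7=E
union over all inputs: B1=T, B1=F, B2=F, B3=E, B4=T, B4=F, B5=T, B5=F, B6=T, B6=F, B7=S, B7=E, B8=F (13 outcomes)
checked all size-1 subsets: none covers 13 outcomes (max 10/13)
at size 2, {1, 5} reaches all 13 outcomes; every lexicographically earlier size-2 subset fails

Answer: 2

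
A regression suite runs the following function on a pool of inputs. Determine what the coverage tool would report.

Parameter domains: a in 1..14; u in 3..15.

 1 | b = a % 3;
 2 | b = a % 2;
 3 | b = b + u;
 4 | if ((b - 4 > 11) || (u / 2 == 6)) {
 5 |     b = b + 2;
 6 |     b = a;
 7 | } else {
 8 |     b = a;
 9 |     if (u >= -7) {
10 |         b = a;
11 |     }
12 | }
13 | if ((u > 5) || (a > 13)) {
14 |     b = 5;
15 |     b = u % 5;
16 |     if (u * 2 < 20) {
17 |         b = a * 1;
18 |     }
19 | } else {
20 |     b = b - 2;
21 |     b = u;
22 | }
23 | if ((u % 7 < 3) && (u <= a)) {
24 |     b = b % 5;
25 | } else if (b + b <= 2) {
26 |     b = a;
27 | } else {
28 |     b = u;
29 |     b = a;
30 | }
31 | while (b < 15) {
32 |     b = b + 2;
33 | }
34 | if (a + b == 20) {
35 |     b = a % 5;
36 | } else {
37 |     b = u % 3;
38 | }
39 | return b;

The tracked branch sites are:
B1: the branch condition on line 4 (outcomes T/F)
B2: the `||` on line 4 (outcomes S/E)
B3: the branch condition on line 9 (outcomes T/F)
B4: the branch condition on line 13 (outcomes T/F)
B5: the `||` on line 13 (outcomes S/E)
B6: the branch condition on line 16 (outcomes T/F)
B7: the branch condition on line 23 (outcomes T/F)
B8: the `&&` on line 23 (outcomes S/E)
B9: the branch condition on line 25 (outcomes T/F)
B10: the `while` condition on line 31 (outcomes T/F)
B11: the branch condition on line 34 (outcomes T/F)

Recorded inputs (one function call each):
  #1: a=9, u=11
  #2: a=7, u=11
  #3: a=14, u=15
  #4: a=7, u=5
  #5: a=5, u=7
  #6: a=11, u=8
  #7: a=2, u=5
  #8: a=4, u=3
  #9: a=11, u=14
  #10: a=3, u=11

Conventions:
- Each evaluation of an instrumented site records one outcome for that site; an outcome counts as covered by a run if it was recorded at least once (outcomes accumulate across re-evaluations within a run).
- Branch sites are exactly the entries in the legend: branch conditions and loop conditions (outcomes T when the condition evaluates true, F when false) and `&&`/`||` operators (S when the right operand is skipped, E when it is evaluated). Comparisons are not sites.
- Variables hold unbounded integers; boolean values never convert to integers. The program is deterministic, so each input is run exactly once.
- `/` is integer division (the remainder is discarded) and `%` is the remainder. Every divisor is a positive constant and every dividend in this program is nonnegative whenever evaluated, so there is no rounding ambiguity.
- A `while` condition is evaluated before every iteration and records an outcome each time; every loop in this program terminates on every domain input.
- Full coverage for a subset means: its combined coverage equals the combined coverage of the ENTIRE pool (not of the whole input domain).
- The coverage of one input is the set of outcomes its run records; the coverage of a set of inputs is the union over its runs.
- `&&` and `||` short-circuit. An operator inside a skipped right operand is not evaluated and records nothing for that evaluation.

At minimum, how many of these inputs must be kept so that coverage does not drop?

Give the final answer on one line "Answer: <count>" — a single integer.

run #1 (a=9, u=11) runs B2->E, B1->F, B3->T, B5->S, B4->T, B6->F, B8->S, B7->F, B9->T, B10->T, B10->T, B10->T, B10->F, B11->F; records B1=F, B2=E, B3=T, B4=T, B5=S, B6=F, B7=F, B8=S, B9=T, B10=T, B10=F, B11=F
run #2 (a=7, u=11) runs B2->E, B1->F, B3->T, B5->S, B4->T, B6->F, B8->S, B7->F, B9->T, B10->T, B10->T, B10->T, B10->T, B10->F, ...; records B1=F, B2=E, B3=T, B4=T, B5=S, B6=F, B7=F, B8=S, B9=T, B10=T, B10=F, B11=F
run #3 (a=14, u=15) runs B2->E, B1->F, B3->T, B5->S, B4->T, B6->F, B8->E, B7->F, B9->T, B10->T, B10->F, B11->F; records B1=F, B2=E, B3=T, B4=T, B5=S, B6=F, B7=F, B8=E, B9=T, B10=T, B10=F, B11=F
run #4 (a=7, u=5) runs B2->E, B1->F, B3->T, B5->E, B4->F, B8->S, B7->F, B9->F, B10->T, B10->T, B10->T, B10->T, B10->F, B11->F; records B1=F, B2=E, B3=T, B4=F, B5=E, B7=F, B8=S, B9=F, B10=T, B10=F, B11=F
run #5 (a=5, u=7) runs B2->E, B1->F, B3->T, B5->S, B4->T, B6->T, B8->E, B7->F, B9->F, B10->T, B10->T, B10->T, B10->T, B10->T, ...; records B1=F, B2=E, B3=T, B4=T, B5=S, B6=T, B7=F, B8=E, B9=F, B10=T, B10=F, B11=T
run #6 (a=11, u=8) runs B2->E, B1->F, B3->T, B5->S, B4->T, B6->T, B8->E, B7->T, B10->T, B10->T, B10->T, B10->T, B10->T, B10->T, ...; records B1=F, B2=E, B3=T, B4=T, B5=S, B6=T, B7=T, B8=E, B10=T, B10=F, B11=F
run #7 (a=2, u=5) runs B2->E, B1->F, B3->T, B5->E, B4->F, B8->S, B7->F, B9->F, B10->T, B10->T, B10->T, B10->T, B10->T, B10->T, ...; records B1=F, B2=E, B3=T, B4=F, B5=E, B7=F, B8=S, B9=F, B10=T, B10=F, B11=F
run #8 (a=4, u=3) runs B2->E, B1->F, B3->T, B5->E, B4->F, B8->S, B7->F, B9->F, B10->T, B10->T, B10->T, B10->T, B10->T, B10->T, ...; records B1=F, B2=E, B3=T, B4=F, B5=E, B7=F, B8=S, B9=F, B10=T, B10=F, B11=T
run #9 (a=11, u=14) runs B2->E, B1->F, B3->T, B5->S, B4->T, B6->F, B8->E, B7->F, B9->F, B10->T, B10->T, B10->F, B11->F; records B1=F, B2=E, B3=T, B4=T, B5=S, B6=F, B7=F, B8=E, B9=F, B10=T, B10=F, B11=F
run #10 (a=3, u=11) runs B2->E, B1->F, B3->T, B5->S, B4->T, B6->F, B8->S, B7->F, B9->T, B10->T, B10->T, B10->T, B10->T, B10->T, ...; records B1=F, B2=E, B3=T, B4=T, B5=S, B6=F, B7=F, B8=S, B9=T, B10=T, B10=F, B11=F
pool-wide coverage (19 outcomes): B1=F, B2=E, B3=T, B4=T, B4=F, B5=S, B5=E, B6=T, B6=F, B7=T, B7=F, B8=S, B8=E, B9=T, B9=F, B10=T, B10=F, B11=T, B11=F
size 1 is not enough: best union over all size-1 subsets is 12/19
size 2 is not enough: best union over all size-2 subsets is 17/19
inputs {1, 6, 8} (size 3) cover everything; no size-3 subset with a lexicographically smaller index list covers all 19

Answer: 3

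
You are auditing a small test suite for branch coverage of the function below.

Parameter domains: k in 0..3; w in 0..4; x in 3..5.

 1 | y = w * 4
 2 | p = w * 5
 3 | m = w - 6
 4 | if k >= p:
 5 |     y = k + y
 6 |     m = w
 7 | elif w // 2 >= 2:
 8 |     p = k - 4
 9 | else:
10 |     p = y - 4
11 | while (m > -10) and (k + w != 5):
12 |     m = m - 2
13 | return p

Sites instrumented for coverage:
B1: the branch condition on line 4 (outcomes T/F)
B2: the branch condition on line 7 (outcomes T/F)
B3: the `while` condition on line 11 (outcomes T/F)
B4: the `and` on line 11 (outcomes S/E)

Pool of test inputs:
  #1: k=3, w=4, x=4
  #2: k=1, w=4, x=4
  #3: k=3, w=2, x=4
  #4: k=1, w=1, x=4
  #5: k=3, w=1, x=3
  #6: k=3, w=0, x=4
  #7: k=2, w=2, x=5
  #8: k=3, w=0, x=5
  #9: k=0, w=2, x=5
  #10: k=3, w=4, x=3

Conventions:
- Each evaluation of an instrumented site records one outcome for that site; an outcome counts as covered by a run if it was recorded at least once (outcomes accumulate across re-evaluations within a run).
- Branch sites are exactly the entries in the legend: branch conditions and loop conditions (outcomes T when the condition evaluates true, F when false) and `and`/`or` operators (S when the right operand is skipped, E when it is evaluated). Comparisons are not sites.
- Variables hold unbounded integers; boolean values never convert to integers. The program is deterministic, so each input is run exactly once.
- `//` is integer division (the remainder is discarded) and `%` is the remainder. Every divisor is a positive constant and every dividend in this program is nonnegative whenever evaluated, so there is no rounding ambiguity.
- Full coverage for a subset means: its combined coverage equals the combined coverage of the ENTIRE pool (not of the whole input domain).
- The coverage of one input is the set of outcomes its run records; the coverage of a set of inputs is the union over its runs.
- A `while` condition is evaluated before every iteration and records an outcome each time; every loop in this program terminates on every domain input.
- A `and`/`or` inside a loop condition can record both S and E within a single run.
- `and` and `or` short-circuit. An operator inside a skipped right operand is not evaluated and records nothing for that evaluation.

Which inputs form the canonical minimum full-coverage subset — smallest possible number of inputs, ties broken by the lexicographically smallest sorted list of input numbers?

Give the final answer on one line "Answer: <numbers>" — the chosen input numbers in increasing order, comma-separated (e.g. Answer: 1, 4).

input #1 (k=3, w=4, x=4): events B1->F, B2->T, B4->E, B3->T, B4->E, B3->T, B4->E, B3->T, B4->E, B3->T, B4->S, B3->F; covers B1=F, B2=T, B3=T, B3=F, B4=S, B4=E
input #2 (k=1, w=4, x=4): events B1->F, B2->T, B4->E, B3->F; covers B1=F, B2=T, B3=F, B4=E
input #3 (k=3, w=2, x=4): events B1->F, B2->F, B4->E, B3->F; covers B1=F, B2=F, B3=F, B4=E
input #4 (k=1, w=1, x=4): events B1->F, B2->F, B4->E, B3->T, B4->E, B3->T, B4->E, B3->T, B4->S, B3->F; covers B1=F, B2=F, B3=T, B3=F, B4=S, B4=E
input #5 (k=3, w=1, x=3): events B1->F, B2->F, B4->E, B3->T, B4->E, B3->T, B4->E, B3->T, B4->S, B3->F; covers B1=F, B2=F, B3=T, B3=F, B4=S, B4=E
input #6 (k=3, w=0, x=4): events B1->T, B4->E, B3->T, B4->E, B3->T, B4->E, B3->T, B4->E, B3->T, B4->E, B3->T, B4->S, B3->F; covers B1=T, B3=T, B3=F, B4=S, B4=E
input #7 (k=2, w=2, x=5): events B1->F, B2->F, B4->E, B3->T, B4->E, B3->T, B4->E, B3->T, B4->S, B3->F; covers B1=F, B2=F, B3=T, B3=F, B4=S, B4=E
input #8 (k=3, w=0, x=5): events B1->T, B4->E, B3->T, B4->E, B3->T, B4->E, B3->T, B4->E, B3->T, B4->E, B3->T, B4->S, B3->F; covers B1=T, B3=T, B3=F, B4=S, B4=E
input #9 (k=0, w=2, x=5): events B1->F, B2->F, B4->E, B3->T, B4->E, B3->T, B4->E, B3->T, B4->S, B3->F; covers B1=F, B2=F, B3=T, B3=F, B4=S, B4=E
input #10 (k=3, w=4, x=3): events B1->F, B2->T, B4->E, B3->T, B4->E, B3->T, B4->E, B3->T, B4->E, B3->T, B4->S, B3->F; covers B1=F, B2=T, B3=T, B3=F, B4=S, B4=E
together the pool reaches 8 outcomes: B1=T, B1=F, B2=T, B2=F, B3=T, B3=F, B4=S, B4=E
size 1 is not enough: best union over all size-1 subsets is 6/8
size 2 is not enough: best union over all size-2 subsets is 7/8
the canonical winner is {1, 3, 6}: size 3, full 8-outcome coverage, earliest index list among size-3 covers

Answer: 1, 3, 6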